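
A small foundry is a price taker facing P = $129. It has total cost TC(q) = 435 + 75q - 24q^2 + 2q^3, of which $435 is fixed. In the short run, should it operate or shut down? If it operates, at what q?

Produce at q = 9

Strip out fixed cost: VC = 75q - 24q^2 + 2q^3. Then AVC = 75 - 24q + 2q^2 and MC = 75 - 48q + 6q^2.
The AVC parabola has its vertex at q = 24/4 = 6, where AVC = 75 - 24·6 + 2·6^2 = $3.
Since P = $129 ≥ min AVC = $3, price covers variable cost and the firm should produce.
Set P = MC: 129 = 75 - 48q + 6q^2 → -54 - 48q + 6q^2 = 0. The roots are q = -1 and q = 9; the profit-maximizing output is on the rising part of MC, so q* = 9.
Check: AVC at q = 9 is $21 ≤ P, so revenue covers variable cost.
Profit = P·q − TC = 129·9 − 624 = $537.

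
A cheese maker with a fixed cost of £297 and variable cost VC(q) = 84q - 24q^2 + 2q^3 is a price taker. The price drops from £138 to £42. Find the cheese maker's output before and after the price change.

Output falls from 9 to 7

MC = 84 - 48q + 6q^2; the shutdown threshold is min AVC = £12 (at q = 6).
At P = £138 ≥ min AVC, set P = MC on the rising branch: q = 9.
At P = £42 ≥ min AVC, set P = MC: q = 7. The firm stays open but cuts output.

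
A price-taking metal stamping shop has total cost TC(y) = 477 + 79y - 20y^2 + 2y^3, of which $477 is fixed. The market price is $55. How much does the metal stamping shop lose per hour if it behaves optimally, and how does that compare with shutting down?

AVC = 79 - 20y + 2y^2; min AVC = $29 at y = 5. Since P = $55 ≥ min AVC, the firm produces.
MC = 79 - 40y + 6y^2. Setting P = MC and taking the root on the rising branch gives y* = 6.
TR = 55·6 = 330. TC = 477 + 186 = 663. Profit = 330 − 663 = -$333.
That loss of $333 beats the $477 the firm would lose by shutting down; producing recovers $144 of fixed cost.

Profit = -$333 at y = 6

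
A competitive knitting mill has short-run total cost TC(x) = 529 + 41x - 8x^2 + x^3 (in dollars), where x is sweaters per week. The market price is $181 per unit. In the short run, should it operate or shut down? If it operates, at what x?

Produce at x = 10

From TC, MC = TC'(x) = 41 - 16x + 3x^2 and AVC = VC/x = 41 - 8x + x^2.
The AVC parabola has its vertex at x = 8/2 = 4, where AVC = 41 - 8·4 + 4^2 = $25.
Since P = $181 ≥ min AVC = $25, price covers variable cost and the firm should produce.
Set P = MC: 181 = 41 - 16x + 3x^2 → -140 - 16x + 3x^2 = 0. The roots are x = -14/3 and x = 10; the profit-maximizing output is on the rising part of MC, so x* = 10.
Check: AVC at x = 10 is $61 ≤ P, so revenue covers variable cost.
Profit = P·x − TC = 181·10 − 1139 = $671.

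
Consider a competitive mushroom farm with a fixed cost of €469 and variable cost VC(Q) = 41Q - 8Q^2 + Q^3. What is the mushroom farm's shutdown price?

€25 per unit

The firm shuts down when price falls below the minimum of average variable cost. AVC = VC/Q = 41 - 8Q + Q^2.
At the minimum of AVC, MC = AVC. MC = 41 - 16Q + 3Q^2; setting MC = AVC gives 2Q^2 - 8Q = 0, so Q = 4. min AVC = 25.
So the shutdown price is €25.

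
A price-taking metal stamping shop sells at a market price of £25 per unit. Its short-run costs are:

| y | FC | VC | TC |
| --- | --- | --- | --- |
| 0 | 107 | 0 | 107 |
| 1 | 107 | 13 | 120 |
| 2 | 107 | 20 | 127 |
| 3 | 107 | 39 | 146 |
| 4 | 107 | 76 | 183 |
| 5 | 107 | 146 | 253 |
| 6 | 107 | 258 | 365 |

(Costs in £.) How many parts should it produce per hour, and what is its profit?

y = 3; profit = -£71

Profit at each row (π = 25y − TC): y=0: -107; y=1: -95; y=2: -77; y=3: -71; y=4: -83; y=5: -128; y=6: -215.
Profit is maximized at y = 3. AVC there is 39/3 = £13 ≤ P, so producing beats shutting down (which would give -£107).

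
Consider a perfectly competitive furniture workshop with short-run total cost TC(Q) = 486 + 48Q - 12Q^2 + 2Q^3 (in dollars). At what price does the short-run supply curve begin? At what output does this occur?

The shutdown price is the minimum of AVC. VC = 48Q - 12Q^2 + 2Q^3, so AVC = 48 - 12Q + 2Q^2.
At the minimum of AVC, MC = AVC. MC = 48 - 24Q + 6Q^2; setting MC = AVC gives 4Q^2 - 12Q = 0, so Q = 3. min AVC = 30.
For P < $30 the firm produces nothing.

$30 per unit, at Q = 3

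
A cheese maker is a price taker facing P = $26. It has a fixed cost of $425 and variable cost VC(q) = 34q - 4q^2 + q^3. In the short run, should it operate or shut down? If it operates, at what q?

Strip out fixed cost: VC = 34q - 4q^2 + q^3. Then AVC = 34 - 4q + q^2 and MC = 34 - 8q + 3q^2.
AVC hits its minimum where MC = AVC, at q = 2, giving min AVC = 34 - 4·2 + 2^2 = $30.
Since P = $26 < min AVC = $30, price fails to cover variable cost at any output.
The firm minimizes its loss by shutting down and losing only its fixed cost of $425.

Shut down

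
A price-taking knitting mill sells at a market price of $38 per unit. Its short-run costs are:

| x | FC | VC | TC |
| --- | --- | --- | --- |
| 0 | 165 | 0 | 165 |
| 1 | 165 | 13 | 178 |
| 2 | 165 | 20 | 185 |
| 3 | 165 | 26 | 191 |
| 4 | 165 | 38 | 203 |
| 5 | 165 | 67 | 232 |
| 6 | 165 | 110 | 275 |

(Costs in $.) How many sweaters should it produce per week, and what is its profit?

Profit at each row (π = 38x − TC): x=0: -165; x=1: -140; x=2: -109; x=3: -77; x=4: -51; x=5: -42; x=6: -47.
Profit is maximized at x = 5. AVC there is 67/5 = $13.40 ≤ P, so producing beats shutting down (which would give -$165).

x = 5; profit = -$42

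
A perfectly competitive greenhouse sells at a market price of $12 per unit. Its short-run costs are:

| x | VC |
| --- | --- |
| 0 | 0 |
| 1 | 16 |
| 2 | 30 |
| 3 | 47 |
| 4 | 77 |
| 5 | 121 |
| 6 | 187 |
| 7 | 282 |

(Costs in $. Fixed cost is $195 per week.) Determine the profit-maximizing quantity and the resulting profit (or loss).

Compute π = P·x − TC at each output: x=0: -195; x=1: -199; x=2: -201; x=3: -206; x=4: -224; x=5: -256; x=6: -310; x=7: -393.
Profit is highest at x = 0. Equivalently, the lowest AVC in the table is 30/2 ≈ $15 at x = 2, and P = $12 falls below it — price never covers variable cost, so the firm shuts down and loses only its fixed cost.

x = 0 (shut down); profit = -$195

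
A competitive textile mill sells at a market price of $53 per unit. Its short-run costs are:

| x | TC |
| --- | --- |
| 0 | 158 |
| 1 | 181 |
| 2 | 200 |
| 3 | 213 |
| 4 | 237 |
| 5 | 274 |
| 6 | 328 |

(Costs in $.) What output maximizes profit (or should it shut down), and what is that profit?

Profit at each row (π = 53x − TC): x=0: -158; x=1: -128; x=2: -94; x=3: -54; x=4: -25; x=5: -9; x=6: -10.
Profit is maximized at x = 5. AVC there is 116/5 = $23.20 ≤ P, so producing beats shutting down (which would give -$158).

x = 5; profit = -$9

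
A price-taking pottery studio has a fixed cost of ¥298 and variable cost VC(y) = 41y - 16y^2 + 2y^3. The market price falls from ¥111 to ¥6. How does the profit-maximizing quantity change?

MC = 41 - 32y + 6y^2; the shutdown threshold is min AVC = ¥9 (at y = 4).
At P = ¥111 ≥ min AVC, set P = MC on the rising branch: y = 7.
At P = ¥6 < min AVC = ¥9, price no longer covers variable cost at any output, so the firm shuts down: y = 0.

Output falls from 7 to 0 (the firm shuts down)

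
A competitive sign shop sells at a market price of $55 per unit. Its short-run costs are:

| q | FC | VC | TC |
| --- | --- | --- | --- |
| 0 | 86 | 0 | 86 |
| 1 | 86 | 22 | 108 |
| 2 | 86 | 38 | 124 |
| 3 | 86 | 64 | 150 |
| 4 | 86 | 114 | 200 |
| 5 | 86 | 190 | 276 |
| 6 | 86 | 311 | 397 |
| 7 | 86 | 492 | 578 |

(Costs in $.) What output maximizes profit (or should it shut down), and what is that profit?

q = 4; profit = $20

Profit at each row (π = 55q − TC): q=0: -86; q=1: -53; q=2: -14; q=3: 15; q=4: 20; q=5: -1; q=6: -67; q=7: -193.
Profit is maximized at q = 4. AVC there is 114/4 = $28.50 ≤ P, so producing beats shutting down (which would give -$86).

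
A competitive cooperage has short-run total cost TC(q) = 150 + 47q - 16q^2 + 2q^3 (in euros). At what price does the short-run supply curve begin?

€15 per unit

Short-run supply begins at min AVC. From VC = 47q - 16q^2 + 2q^3, AVC = 47 - 16q + 2q^2.
dAVC/dq = -16 + 4q = 0 gives q = 4. min AVC = 47 - 16·4 + 2·4^2 = 15.
So the shutdown price is €15.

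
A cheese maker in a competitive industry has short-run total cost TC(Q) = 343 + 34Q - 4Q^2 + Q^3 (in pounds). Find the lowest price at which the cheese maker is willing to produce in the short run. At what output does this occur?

£30 per unit, at Q = 2

The shutdown price is the minimum of AVC. VC = 34Q - 4Q^2 + Q^3, so AVC = 34 - 4Q + Q^2.
At the minimum of AVC, MC = AVC. MC = 34 - 8Q + 3Q^2; setting MC = AVC gives 2Q^2 - 4Q = 0, so Q = 2. min AVC = 30.
The firm shuts down for any P below £30.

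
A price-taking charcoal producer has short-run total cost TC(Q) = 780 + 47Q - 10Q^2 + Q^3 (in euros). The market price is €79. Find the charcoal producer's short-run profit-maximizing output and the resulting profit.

AVC = 47 - 10Q + Q^2; min AVC = €22 at Q = 5. Since P = €79 ≥ min AVC, the firm produces.
With MC = 47 - 20Q + 3Q^2, P = MC on the upward-sloping part at Q* = 8.
TR = 79·8 = 632. TC = 780 + 248 = 1028. Profit = 632 − 1028 = -€396.
Shutting down would mean losing the fixed cost of €780, so operating at a loss of €396 is better by €384.

Profit = -€396 at Q = 8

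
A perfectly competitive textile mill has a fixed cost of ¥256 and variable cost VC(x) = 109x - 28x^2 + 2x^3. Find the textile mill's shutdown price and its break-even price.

Shutdown price = ¥11; break-even price = ¥45

AVC = 109 - 28x + 2x^2; minimized at x = 7, giving min AVC = ¥11. That is the shutdown price.
ATC = 256/x + 109 - 28x + 2x^2. Setting dATC/dx = −256/x^2 − 28 + 4x = 0 gives x = 8 (since 4·8^3 − 28·8^2 = 256).
min ATC = 256/8 + 109 − 28·8 + 2·8^2 = ¥45. That is the break-even price.
For ¥11 ≤ P < ¥45 the firm produces at a loss; below ¥11 it shuts down.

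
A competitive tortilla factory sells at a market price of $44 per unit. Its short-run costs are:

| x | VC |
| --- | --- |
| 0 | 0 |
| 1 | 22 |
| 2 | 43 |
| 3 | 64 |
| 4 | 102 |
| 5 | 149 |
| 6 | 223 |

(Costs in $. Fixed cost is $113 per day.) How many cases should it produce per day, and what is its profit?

x = 4; profit = -$39

Compute π = P·x − TC at each output: x=0: -113; x=1: -91; x=2: -68; x=3: -45; x=4: -39; x=5: -42; x=6: -72.
Profit is maximized at x = 4. AVC there is 102/4 = $25.50 ≤ P, so producing beats shutting down (which would give -$113).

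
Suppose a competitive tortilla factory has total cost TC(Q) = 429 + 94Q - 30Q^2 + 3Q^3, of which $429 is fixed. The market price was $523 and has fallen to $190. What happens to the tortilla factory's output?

MC = 94 - 60Q + 9Q^2; the shutdown threshold is min AVC = $19 (at Q = 5).
At P = $523 ≥ min AVC, set P = MC on the rising branch: Q = 11.
At P = $190 ≥ min AVC, set P = MC: Q = 8. The firm stays open but cuts output.

Output falls from 11 to 8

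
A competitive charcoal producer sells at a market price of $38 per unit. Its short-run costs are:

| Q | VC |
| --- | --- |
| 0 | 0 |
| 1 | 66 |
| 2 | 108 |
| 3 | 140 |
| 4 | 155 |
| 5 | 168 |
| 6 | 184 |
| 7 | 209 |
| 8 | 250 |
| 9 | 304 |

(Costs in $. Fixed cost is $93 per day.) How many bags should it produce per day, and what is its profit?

Tabulate TR − TC: Q=0: -93; Q=1: -121; Q=2: -125; Q=3: -119; Q=4: -96; Q=5: -71; Q=6: -49; Q=7: -36; Q=8: -39; Q=9: -55.
Profit is maximized at Q = 7. AVC there is 209/7 = $29.86 ≤ P, so producing beats shutting down (which would give -$93).

Q = 7; profit = -$36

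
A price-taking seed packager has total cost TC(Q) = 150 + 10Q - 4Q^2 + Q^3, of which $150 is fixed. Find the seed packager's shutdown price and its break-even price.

Shutdown price = $6; break-even price = $45

Shutdown price = min AVC. AVC = 10 - 4Q + Q^2, with vertex at Q = 2 and minimum $6.
ATC = 150/Q + 10 - 4Q + Q^2. Setting dATC/dQ = −150/Q^2 − 4 + 2Q = 0 gives Q = 5 (since 2·5^3 − 4·5^2 = 150).
min ATC = 150/5 + 10 − 4·5 + 5^2 = $45. That is the break-even price.
Between these two prices the firm operates at a loss; above $45 it earns a profit.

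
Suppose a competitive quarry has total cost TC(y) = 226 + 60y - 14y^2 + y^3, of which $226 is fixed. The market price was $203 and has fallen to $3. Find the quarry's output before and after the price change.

Output falls from 13 to 0 (the firm shuts down)

AVC = 60 - 14y + y^2, minimized at y = 7 where min AVC = $11. MC = 60 - 28y + 3y^2.
With P = $203 above the shutdown price, P = MC gives y = 13.
At P = $3 < min AVC = $11, price no longer covers variable cost at any output, so the firm shuts down: y = 0.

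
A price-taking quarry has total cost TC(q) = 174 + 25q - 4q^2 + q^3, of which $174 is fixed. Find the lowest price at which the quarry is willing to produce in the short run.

$21 per unit

The shutdown price is the minimum of AVC. VC = 25q - 4q^2 + q^3, so AVC = 25 - 4q + q^2.
At the minimum of AVC, MC = AVC. MC = 25 - 8q + 3q^2; setting MC = AVC gives 2q^2 - 4q = 0, so q = 2. min AVC = 21.
For P < $21 the firm produces nothing.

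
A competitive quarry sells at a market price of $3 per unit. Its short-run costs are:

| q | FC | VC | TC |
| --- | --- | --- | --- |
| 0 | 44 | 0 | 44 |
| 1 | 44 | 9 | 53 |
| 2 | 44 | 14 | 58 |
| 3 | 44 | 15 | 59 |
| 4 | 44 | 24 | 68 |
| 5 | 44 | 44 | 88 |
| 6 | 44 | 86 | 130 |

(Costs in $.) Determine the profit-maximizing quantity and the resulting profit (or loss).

Compute π = P·q − TC at each output: q=0: -44; q=1: -50; q=2: -52; q=3: -50; q=4: -56; q=5: -73; q=6: -112.
Profit is highest at q = 0. Equivalently, the lowest AVC in the table is 15/3 ≈ $5 at q = 3, and P = $3 falls below it — price never covers variable cost, so the firm shuts down and loses only its fixed cost.

q = 0 (shut down); profit = -$44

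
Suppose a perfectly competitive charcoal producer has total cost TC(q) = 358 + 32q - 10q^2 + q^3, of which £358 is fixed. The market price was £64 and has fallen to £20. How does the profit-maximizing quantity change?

Output falls from 8 to 6

MC = 32 - 20q + 3q^2; the shutdown threshold is min AVC = £7 (at q = 5).
At P = £64 ≥ min AVC, set P = MC on the rising branch: q = 8.
At P = £20 ≥ min AVC, set P = MC: q = 6. The firm stays open but cuts output.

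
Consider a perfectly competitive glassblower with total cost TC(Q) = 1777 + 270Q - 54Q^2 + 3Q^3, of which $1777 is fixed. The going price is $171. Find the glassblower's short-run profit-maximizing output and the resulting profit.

Profit = -$325 at Q = 11

AVC = 270 - 54Q + 3Q^2; min AVC = $27 at Q = 9. Since P = $171 ≥ min AVC, the firm produces.
With MC = 270 - 108Q + 9Q^2, P = MC on the upward-sloping part at Q* = 11.
TR = 171·11 = 1881. TC = 1777 + 429 = 2206. Profit = 1881 − 2206 = -$325.
Shutting down would mean losing the fixed cost of $1777, so operating at a loss of $325 is better by $1452.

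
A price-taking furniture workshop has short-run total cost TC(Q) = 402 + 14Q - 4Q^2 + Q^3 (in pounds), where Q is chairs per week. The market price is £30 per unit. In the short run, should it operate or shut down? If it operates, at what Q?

Produce at Q = 4

From TC, MC = TC'(Q) = 14 - 8Q + 3Q^2 and AVC = VC/Q = 14 - 4Q + Q^2.
AVC hits its minimum where MC = AVC, at Q = 2, giving min AVC = 14 - 4·2 + 2^2 = £10.
P = £30 exceeds min AVC = £10, so the firm stays open.
Solving P = MC: -16 - 8Q + 3Q^2 = 0 ⇒ Q = -4/3 or 4. On the upward-sloping branch, Q* = 4.
Check: AVC at Q = 4 is £14 ≤ P, so revenue covers variable cost.
Profit = P·Q − TC = 30·4 − 458 = -£338, a loss, but smaller than the £402 fixed cost the firm would lose by shutting down.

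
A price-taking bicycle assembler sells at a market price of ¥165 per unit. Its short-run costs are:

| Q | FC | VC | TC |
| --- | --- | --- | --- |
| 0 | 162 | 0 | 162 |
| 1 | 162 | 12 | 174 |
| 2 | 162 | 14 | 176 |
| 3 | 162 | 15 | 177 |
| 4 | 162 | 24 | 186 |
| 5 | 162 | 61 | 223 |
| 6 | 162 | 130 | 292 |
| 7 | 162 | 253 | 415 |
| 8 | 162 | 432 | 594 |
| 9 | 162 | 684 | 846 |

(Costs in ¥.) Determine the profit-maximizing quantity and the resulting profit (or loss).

Compute π = P·Q − TC at each output: Q=0: -162; Q=1: -9; Q=2: 154; Q=3: 318; Q=4: 474; Q=5: 602; Q=6: 698; Q=7: 740; Q=8: 726; Q=9: 639.
Profit is maximized at Q = 7. AVC there is 253/7 = ¥36.14 ≤ P, so producing beats shutting down (which would give -¥162).

Q = 7; profit = ¥740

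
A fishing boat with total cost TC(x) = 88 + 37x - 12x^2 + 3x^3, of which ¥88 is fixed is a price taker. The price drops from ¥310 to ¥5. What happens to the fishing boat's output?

Output falls from 7 to 0 (the firm shuts down)

AVC = 37 - 12x + 3x^2, minimized at x = 2 where min AVC = ¥25. MC = 37 - 24x + 9x^2.
At P = ¥310 ≥ min AVC, set P = MC on the rising branch: x = 7.
At P = ¥5 < min AVC = ¥25, price no longer covers variable cost at any output, so the firm shuts down: x = 0.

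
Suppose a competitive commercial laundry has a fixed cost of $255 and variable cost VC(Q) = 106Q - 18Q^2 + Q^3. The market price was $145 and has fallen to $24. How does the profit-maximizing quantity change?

AVC = 106 - 18Q + Q^2, minimized at Q = 9 where min AVC = $25. MC = 106 - 36Q + 3Q^2.
With P = $145 above the shutdown price, P = MC gives Q = 13.
At P = $24 < min AVC = $25, price no longer covers variable cost at any output, so the firm shuts down: Q = 0.

Output falls from 13 to 0 (the firm shuts down)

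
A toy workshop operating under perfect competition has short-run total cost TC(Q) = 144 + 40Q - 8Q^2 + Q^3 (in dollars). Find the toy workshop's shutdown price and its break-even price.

Shutdown price = min AVC. AVC = 40 - 8Q + Q^2, with vertex at Q = 4 and minimum $24.
ATC = 144/Q + 40 - 8Q + Q^2. Setting dATC/dQ = −144/Q^2 − 8 + 2Q = 0 gives Q = 6 (since 2·6^3 − 8·6^2 = 144).
min ATC = 144/6 + 40 − 8·6 + 6^2 = $52. That is the break-even price.
For $24 ≤ P < $52 the firm produces at a loss; below $24 it shuts down.

Shutdown price = $24; break-even price = $52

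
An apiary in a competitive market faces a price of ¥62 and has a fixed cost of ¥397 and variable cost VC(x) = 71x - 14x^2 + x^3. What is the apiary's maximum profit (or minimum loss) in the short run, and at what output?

Profit = -¥73 at x = 9

AVC = 71 - 14x + x^2 has its minimum ¥22 at x = 7; price ¥62 clears that bar, so the firm operates.
With MC = 71 - 28x + 3x^2, P = MC on the upward-sloping part at x* = 9.
TR = 62·9 = 558. TC = 397 + 234 = 631. Profit = 558 − 631 = -¥73.
That loss of ¥73 beats the ¥397 the firm would lose by shutting down; producing recovers ¥324 of fixed cost.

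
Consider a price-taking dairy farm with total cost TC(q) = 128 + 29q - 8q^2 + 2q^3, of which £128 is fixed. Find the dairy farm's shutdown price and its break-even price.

Shutdown price = £21; break-even price = £61

Shutdown price = min AVC. AVC = 29 - 8q + 2q^2, with vertex at q = 2 and minimum £21.
ATC = 128/q + 29 - 8q + 2q^2. Setting dATC/dq = −128/q^2 − 8 + 4q = 0 gives q = 4 (since 4·4^3 − 8·4^2 = 128).
min ATC = 128/4 + 29 − 8·4 + 2·4^2 = £61. That is the break-even price.
For £21 ≤ P < £61 the firm produces at a loss; below £21 it shuts down.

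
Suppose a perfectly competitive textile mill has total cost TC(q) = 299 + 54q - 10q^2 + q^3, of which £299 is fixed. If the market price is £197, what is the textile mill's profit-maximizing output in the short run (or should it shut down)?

Produce at q = 11

Variable cost is VC = 54q - 10q^2 + q^3, so AVC = VC/q = 54 - 10q + q^2 and MC = dTC/dq = 54 - 20q + 3q^2.
AVC hits its minimum where MC = AVC, at q = 5, giving min AVC = 54 - 10·5 + 5^2 = £29.
Since P = £197 ≥ min AVC = £29, price covers variable cost and the firm should produce.
Solving P = MC: -143 - 20q + 3q^2 = 0 ⇒ q = -13/3 or 11. On the upward-sloping branch, q* = 11.
Check: AVC at q = 11 is £65 ≤ P, so revenue covers variable cost.
Profit = P·q − TC = 197·11 − 1014 = £1153.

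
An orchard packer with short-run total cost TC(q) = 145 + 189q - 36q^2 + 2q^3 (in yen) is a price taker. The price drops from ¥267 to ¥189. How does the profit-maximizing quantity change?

Output falls from 13 to 12

AVC = 189 - 36q + 2q^2, minimized at q = 9 where min AVC = ¥27. MC = 189 - 72q + 6q^2.
With P = ¥267 above the shutdown price, P = MC gives q = 13.
At P = ¥189 ≥ min AVC, set P = MC: q = 12. The firm stays open but cuts output.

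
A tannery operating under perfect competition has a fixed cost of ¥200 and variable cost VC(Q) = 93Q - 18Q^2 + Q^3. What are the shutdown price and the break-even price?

AVC = 93 - 18Q + Q^2; minimized at Q = 9, giving min AVC = ¥12. That is the shutdown price.
ATC = 200/Q + 93 - 18Q + Q^2. Setting dATC/dQ = −200/Q^2 − 18 + 2Q = 0 gives Q = 10 (since 2·10^3 − 18·10^2 = 200).
min ATC = 200/10 + 93 − 18·10 + 10^2 = ¥33. That is the break-even price.
For ¥12 ≤ P < ¥33 the firm produces at a loss; below ¥12 it shuts down.

Shutdown price = ¥12; break-even price = ¥33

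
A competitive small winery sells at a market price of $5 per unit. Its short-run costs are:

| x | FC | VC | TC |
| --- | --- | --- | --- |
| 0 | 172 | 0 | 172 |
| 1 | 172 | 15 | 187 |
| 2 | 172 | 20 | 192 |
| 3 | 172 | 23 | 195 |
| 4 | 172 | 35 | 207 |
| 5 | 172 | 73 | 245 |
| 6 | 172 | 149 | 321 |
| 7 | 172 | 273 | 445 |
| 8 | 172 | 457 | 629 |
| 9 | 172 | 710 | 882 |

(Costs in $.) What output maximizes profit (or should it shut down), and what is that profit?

x = 0 (shut down); profit = -$172

Compute π = P·x − TC at each output: x=0: -172; x=1: -182; x=2: -182; x=3: -180; x=4: -187; x=5: -220; x=6: -291; x=7: -410; x=8: -589; x=9: -837.
Profit is highest at x = 0. Equivalently, the lowest AVC in the table is 23/3 ≈ $7.67 at x = 3, and P = $5 falls below it — price never covers variable cost, so the firm shuts down and loses only its fixed cost.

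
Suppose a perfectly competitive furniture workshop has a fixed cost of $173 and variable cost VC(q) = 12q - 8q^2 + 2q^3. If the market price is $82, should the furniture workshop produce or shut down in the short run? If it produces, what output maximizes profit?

Produce at q = 5

From TC, MC = TC'(q) = 12 - 16q + 6q^2 and AVC = VC/q = 12 - 8q + 2q^2.
AVC is minimized where dAVC/dq = -8 + 4q = 0, at q = 2; min AVC = 12 - 8·2 + 2·2^2 = $4.
Since P = $82 ≥ min AVC = $4, price covers variable cost and the firm should produce.
Set P = MC: 82 = 12 - 16q + 6q^2 → -70 - 16q + 6q^2 = 0. The roots are q = -7/3 and q = 5; the profit-maximizing output is on the rising part of MC, so q* = 5.
Check: AVC at q = 5 is $22 ≤ P, so revenue covers variable cost.
Profit = P·q − TC = 82·5 − 283 = $127.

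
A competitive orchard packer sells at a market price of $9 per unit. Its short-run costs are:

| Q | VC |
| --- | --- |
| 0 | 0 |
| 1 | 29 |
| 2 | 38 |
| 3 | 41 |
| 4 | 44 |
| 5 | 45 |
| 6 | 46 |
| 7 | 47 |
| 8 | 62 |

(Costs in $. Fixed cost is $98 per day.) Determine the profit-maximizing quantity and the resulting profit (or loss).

Profit at each row (π = 9Q − TC): Q=0: -98; Q=1: -118; Q=2: -118; Q=3: -112; Q=4: -106; Q=5: -98; Q=6: -90; Q=7: -82; Q=8: -88.
Profit is maximized at Q = 7. AVC there is 47/7 = $6.71 ≤ P, so producing beats shutting down (which would give -$98).

Q = 7; profit = -$82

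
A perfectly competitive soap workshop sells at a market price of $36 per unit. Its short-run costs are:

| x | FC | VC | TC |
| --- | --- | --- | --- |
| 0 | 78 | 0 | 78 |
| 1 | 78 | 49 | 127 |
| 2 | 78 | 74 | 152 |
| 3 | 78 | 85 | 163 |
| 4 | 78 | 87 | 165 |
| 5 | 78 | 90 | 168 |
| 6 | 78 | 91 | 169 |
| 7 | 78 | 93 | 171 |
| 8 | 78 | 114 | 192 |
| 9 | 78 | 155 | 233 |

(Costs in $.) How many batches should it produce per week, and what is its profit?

x = 8; profit = $96

Tabulate TR − TC: x=0: -78; x=1: -91; x=2: -80; x=3: -55; x=4: -21; x=5: 12; x=6: 47; x=7: 81; x=8: 96; x=9: 91.
Profit is maximized at x = 8. AVC there is 114/8 = $14.25 ≤ P, so producing beats shutting down (which would give -$78).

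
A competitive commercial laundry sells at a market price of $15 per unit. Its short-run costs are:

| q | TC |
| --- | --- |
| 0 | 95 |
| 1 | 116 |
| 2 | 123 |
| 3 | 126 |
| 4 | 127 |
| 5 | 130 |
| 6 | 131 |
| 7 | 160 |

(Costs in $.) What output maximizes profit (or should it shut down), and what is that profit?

Tabulate TR − TC: q=0: -95; q=1: -101; q=2: -93; q=3: -81; q=4: -67; q=5: -55; q=6: -41; q=7: -55.
Profit is maximized at q = 6. AVC there is 36/6 = $6 ≤ P, so producing beats shutting down (which would give -$95).

q = 6; profit = -$41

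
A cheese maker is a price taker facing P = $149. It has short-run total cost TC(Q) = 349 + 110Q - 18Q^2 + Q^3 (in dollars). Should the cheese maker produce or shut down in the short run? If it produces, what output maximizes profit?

Produce at Q = 13

From TC, MC = TC'(Q) = 110 - 36Q + 3Q^2 and AVC = VC/Q = 110 - 18Q + Q^2.
The AVC parabola has its vertex at Q = 18/2 = 9, where AVC = 110 - 18·9 + 9^2 = $29.
Because $149 ≥ $29, revenue can cover variable cost; the firm operates.
P = MC gives -39 - 36Q + 3Q^2 = 0, with roots -1 and 13. Take the larger (rising MC): Q* = 13.
Check: AVC at Q = 13 is $45 ≤ P, so revenue covers variable cost.
Profit = P·Q − TC = 149·13 − 934 = $1003.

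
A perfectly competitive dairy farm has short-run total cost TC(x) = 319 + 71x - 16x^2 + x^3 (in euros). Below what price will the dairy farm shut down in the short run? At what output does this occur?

€7 per unit, at x = 8

Short-run supply begins at min AVC. From VC = 71x - 16x^2 + x^3, AVC = 71 - 16x + x^2.
At the minimum of AVC, MC = AVC. MC = 71 - 32x + 3x^2; setting MC = AVC gives 2x^2 - 16x = 0, so x = 8. min AVC = 7.
So the shutdown price is €7.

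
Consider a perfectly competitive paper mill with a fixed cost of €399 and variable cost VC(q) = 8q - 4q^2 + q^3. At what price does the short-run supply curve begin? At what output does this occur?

Short-run supply begins at min AVC. From VC = 8q - 4q^2 + q^3, AVC = 8 - 4q + q^2.
At the minimum of AVC, MC = AVC. MC = 8 - 8q + 3q^2; setting MC = AVC gives 2q^2 - 4q = 0, so q = 2. min AVC = 4.
The firm shuts down for any P below €4.

€4 per unit, at q = 2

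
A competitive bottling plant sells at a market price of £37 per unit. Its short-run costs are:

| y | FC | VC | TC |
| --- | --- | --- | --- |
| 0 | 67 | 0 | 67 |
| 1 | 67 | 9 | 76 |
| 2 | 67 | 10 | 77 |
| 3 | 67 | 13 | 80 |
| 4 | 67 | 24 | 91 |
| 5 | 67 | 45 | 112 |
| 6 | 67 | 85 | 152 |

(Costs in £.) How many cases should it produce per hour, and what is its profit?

Compute π = P·y − TC at each output: y=0: -67; y=1: -39; y=2: -3; y=3: 31; y=4: 57; y=5: 73; y=6: 70.
Profit is maximized at y = 5. AVC there is 45/5 = £9 ≤ P, so producing beats shutting down (which would give -£67).

y = 5; profit = £73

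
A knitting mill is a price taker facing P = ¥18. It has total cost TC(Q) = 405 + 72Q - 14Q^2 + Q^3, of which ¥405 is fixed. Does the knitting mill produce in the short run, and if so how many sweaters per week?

From TC, MC = TC'(Q) = 72 - 28Q + 3Q^2 and AVC = VC/Q = 72 - 14Q + Q^2.
The AVC parabola has its vertex at Q = 14/2 = 7, where AVC = 72 - 14·7 + 7^2 = ¥23.
With P < min AVC (¥18 < ¥23), every unit sold adds to the loss.
Shutting down limits the loss to fixed cost, ¥405.

Shut down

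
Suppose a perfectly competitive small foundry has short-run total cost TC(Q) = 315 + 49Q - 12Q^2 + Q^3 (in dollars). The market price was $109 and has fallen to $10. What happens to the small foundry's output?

AVC = 49 - 12Q + Q^2, minimized at Q = 6 where min AVC = $13. MC = 49 - 24Q + 3Q^2.
At P = $109 ≥ min AVC, set P = MC on the rising branch: Q = 10.
At P = $10 < min AVC = $13, price no longer covers variable cost at any output, so the firm shuts down: Q = 0.

Output falls from 10 to 0 (the firm shuts down)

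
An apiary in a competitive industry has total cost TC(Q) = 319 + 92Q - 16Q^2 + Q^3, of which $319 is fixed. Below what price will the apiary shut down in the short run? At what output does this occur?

$28 per unit, at Q = 8

The firm shuts down when price falls below the minimum of average variable cost. AVC = VC/Q = 92 - 16Q + Q^2.
dAVC/dQ = -16 + 2Q = 0 gives Q = 8. min AVC = 92 - 16·8 + 8^2 = 28.
For P < $28 the firm produces nothing.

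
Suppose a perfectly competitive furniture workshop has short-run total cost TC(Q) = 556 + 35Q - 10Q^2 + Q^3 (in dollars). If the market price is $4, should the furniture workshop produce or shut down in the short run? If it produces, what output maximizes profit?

Shut down

From TC, MC = TC'(Q) = 35 - 20Q + 3Q^2 and AVC = VC/Q = 35 - 10Q + Q^2.
AVC is minimized where dAVC/dQ = -10 + 2Q = 0, at Q = 5; min AVC = 35 - 10·5 + 5^2 = $10.
Since P = $4 < min AVC = $10, price fails to cover variable cost at any output.
The firm minimizes its loss by shutting down and losing only its fixed cost of $556.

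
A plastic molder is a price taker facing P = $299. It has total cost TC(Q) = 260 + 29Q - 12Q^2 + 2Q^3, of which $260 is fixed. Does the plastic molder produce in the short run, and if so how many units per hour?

Variable cost is VC = 29Q - 12Q^2 + 2Q^3, so AVC = VC/Q = 29 - 12Q + 2Q^2 and MC = dTC/dQ = 29 - 24Q + 6Q^2.
AVC hits its minimum where MC = AVC, at Q = 3, giving min AVC = 29 - 12·3 + 2·3^2 = $11.
P = $299 exceeds min AVC = $11, so the firm stays open.
Solving P = MC: -270 - 24Q + 6Q^2 = 0 ⇒ Q = -5 or 9. On the upward-sloping branch, Q* = 9.
Check: AVC at Q = 9 is $83 ≤ P, so revenue covers variable cost.
Profit = P·Q − TC = 299·9 − 1007 = $1684.

Produce at Q = 9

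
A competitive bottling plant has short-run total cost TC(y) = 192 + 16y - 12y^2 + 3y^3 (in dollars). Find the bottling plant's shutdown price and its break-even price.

Shutdown price = $4; break-even price = $64

Shutdown price = min AVC. AVC = 16 - 12y + 3y^2, with vertex at y = 2 and minimum $4.
ATC = 192/y + 16 - 12y + 3y^2. Setting dATC/dy = −192/y^2 − 12 + 6y = 0 gives y = 4 (since 6·4^3 − 12·4^2 = 192).
min ATC = 192/4 + 16 − 12·4 + 3·4^2 = $64. That is the break-even price.
Between these two prices the firm operates at a loss; above $64 it earns a profit.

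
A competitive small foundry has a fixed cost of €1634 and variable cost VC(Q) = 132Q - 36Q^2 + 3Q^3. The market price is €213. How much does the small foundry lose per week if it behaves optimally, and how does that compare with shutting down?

AVC = 132 - 36Q + 3Q^2; min AVC = €24 at Q = 6. Since P = €213 ≥ min AVC, the firm produces.
MC = 132 - 72Q + 9Q^2. Setting P = MC and taking the root on the rising branch gives Q* = 9.
TR = 213·9 = 1917. TC = 1634 + 459 = 2093. Profit = 1917 − 2093 = -€176.
Shutting down would mean losing the fixed cost of €1634, so operating at a loss of €176 is better by €1458.

Profit = -€176 at Q = 9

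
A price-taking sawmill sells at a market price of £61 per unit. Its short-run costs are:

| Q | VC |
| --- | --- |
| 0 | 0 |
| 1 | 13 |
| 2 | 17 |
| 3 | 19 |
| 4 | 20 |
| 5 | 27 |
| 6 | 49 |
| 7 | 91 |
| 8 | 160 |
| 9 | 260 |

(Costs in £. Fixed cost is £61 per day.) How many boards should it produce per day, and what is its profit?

Compute π = P·Q − TC at each output: Q=0: -61; Q=1: -13; Q=2: 44; Q=3: 103; Q=4: 163; Q=5: 217; Q=6: 256; Q=7: 275; Q=8: 267; Q=9: 228.
Profit is maximized at Q = 7. AVC there is 91/7 = £13 ≤ P, so producing beats shutting down (which would give -£61).

Q = 7; profit = £275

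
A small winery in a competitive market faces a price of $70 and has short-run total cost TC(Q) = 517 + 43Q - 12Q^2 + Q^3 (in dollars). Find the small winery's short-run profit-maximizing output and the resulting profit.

Profit = -$31 at Q = 9

AVC = 43 - 12Q + Q^2 has its minimum $7 at Q = 6; price $70 clears that bar, so the firm operates.
MC = 43 - 24Q + 3Q^2. Setting P = MC and taking the root on the rising branch gives Q* = 9.
TR = 70·9 = 630. TC = 517 + 144 = 661. Profit = 630 − 661 = -$31.
By producing, the firm covers all variable cost plus $486 of fixed cost; shutting down would lose the full $517.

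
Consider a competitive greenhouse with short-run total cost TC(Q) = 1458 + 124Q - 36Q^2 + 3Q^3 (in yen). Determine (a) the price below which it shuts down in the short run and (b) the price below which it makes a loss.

AVC = 124 - 36Q + 3Q^2; minimized at Q = 6, giving min AVC = ¥16. That is the shutdown price.
ATC = 1458/Q + 124 - 36Q + 3Q^2. Setting dATC/dQ = −1458/Q^2 − 36 + 6Q = 0 gives Q = 9 (since 6·9^3 − 36·9^2 = 1458).
min ATC = 1458/9 + 124 − 36·9 + 3·9^2 = ¥205. That is the break-even price.
Between these two prices the firm operates at a loss; above ¥205 it earns a profit.

Shutdown price = ¥16; break-even price = ¥205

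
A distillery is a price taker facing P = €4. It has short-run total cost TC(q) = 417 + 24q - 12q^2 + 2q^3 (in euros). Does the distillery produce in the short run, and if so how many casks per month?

Strip out fixed cost: VC = 24q - 12q^2 + 2q^3. Then AVC = 24 - 12q + 2q^2 and MC = 24 - 24q + 6q^2.
AVC hits its minimum where MC = AVC, at q = 3, giving min AVC = 24 - 12·3 + 2·3^2 = €6.
P = €4 lies below min AVC = €6; no output level covers variable cost.
The firm minimizes its loss by shutting down and losing only its fixed cost of €417.

Shut down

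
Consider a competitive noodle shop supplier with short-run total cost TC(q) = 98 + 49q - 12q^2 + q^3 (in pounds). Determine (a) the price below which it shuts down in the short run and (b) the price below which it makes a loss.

Shutdown price = £13; break-even price = £28

Shutdown price = min AVC. AVC = 49 - 12q + q^2, with vertex at q = 6 and minimum £13.
ATC = 98/q + 49 - 12q + q^2. Setting dATC/dq = −98/q^2 − 12 + 2q = 0 gives q = 7 (since 2·7^3 − 12·7^2 = 98).
min ATC = 98/7 + 49 − 12·7 + 7^2 = £28. That is the break-even price.
For £13 ≤ P < £28 the firm produces at a loss; below £13 it shuts down.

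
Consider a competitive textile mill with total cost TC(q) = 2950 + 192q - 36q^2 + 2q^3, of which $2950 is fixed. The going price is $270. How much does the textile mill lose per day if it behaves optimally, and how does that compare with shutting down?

AVC = 192 - 36q + 2q^2 has its minimum $30 at q = 9; price $270 clears that bar, so the firm operates.
With MC = 192 - 72q + 6q^2, P = MC on the upward-sloping part at q* = 13.
TR = 270·13 = 3510. TC = 2950 + 806 = 3756. Profit = 3510 − 3756 = -$246.
Shutting down would mean losing the fixed cost of $2950, so operating at a loss of $246 is better by $2704.

Profit = -$246 at q = 13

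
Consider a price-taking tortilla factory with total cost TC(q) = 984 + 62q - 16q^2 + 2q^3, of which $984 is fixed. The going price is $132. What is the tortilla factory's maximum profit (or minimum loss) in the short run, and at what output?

AVC = 62 - 16q + 2q^2 has its minimum $30 at q = 4; price $132 clears that bar, so the firm operates.
With MC = 62 - 32q + 6q^2, P = MC on the upward-sloping part at q* = 7.
TR = 132·7 = 924. TC = 984 + 336 = 1320. Profit = 924 − 1320 = -$396.
That loss of $396 beats the $984 the firm would lose by shutting down; producing recovers $588 of fixed cost.

Profit = -$396 at q = 7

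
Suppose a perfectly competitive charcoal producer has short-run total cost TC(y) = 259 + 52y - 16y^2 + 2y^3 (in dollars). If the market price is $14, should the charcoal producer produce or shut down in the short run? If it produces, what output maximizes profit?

Shut down

Strip out fixed cost: VC = 52y - 16y^2 + 2y^3. Then AVC = 52 - 16y + 2y^2 and MC = 52 - 32y + 6y^2.
AVC is minimized where dAVC/dy = -16 + 4y = 0, at y = 4; min AVC = 52 - 16·4 + 2·4^2 = $20.
P = $14 lies below min AVC = $20; no output level covers variable cost.
Best response: produce nothing and absorb the $259 fixed cost.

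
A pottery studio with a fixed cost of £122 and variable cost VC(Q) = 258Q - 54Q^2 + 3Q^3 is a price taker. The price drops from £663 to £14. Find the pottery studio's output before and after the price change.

AVC = 258 - 54Q + 3Q^2, minimized at Q = 9 where min AVC = £15. MC = 258 - 108Q + 9Q^2.
With P = £663 above the shutdown price, P = MC gives Q = 15.
At P = £14 < min AVC = £15, price no longer covers variable cost at any output, so the firm shuts down: Q = 0.

Output falls from 15 to 0 (the firm shuts down)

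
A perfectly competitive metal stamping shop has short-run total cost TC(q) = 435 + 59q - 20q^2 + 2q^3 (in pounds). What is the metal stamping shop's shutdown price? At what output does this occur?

Short-run supply begins at min AVC. From VC = 59q - 20q^2 + 2q^3, AVC = 59 - 20q + 2q^2.
At the minimum of AVC, MC = AVC. MC = 59 - 40q + 6q^2; setting MC = AVC gives 4q^2 - 20q = 0, so q = 5. min AVC = 9.
So the shutdown price is £9.

£9 per unit, at q = 5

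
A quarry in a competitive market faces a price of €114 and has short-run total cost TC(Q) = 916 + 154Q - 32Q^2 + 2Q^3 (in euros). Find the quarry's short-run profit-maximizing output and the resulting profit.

AVC = 154 - 32Q + 2Q^2; min AVC = €26 at Q = 8. Since P = €114 ≥ min AVC, the firm produces.
MC = 154 - 64Q + 6Q^2. Setting P = MC and taking the root on the rising branch gives Q* = 10.
TR = 114·10 = 1140. TC = 916 + 340 = 1256. Profit = 1140 − 1256 = -€116.
That loss of €116 beats the €916 the firm would lose by shutting down; producing recovers €800 of fixed cost.

Profit = -€116 at Q = 10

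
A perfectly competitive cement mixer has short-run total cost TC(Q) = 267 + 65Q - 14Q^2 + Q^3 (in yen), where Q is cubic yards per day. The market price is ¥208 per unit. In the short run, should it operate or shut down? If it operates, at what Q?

Variable cost is VC = 65Q - 14Q^2 + Q^3, so AVC = VC/Q = 65 - 14Q + Q^2 and MC = dTC/dQ = 65 - 28Q + 3Q^2.
AVC is minimized where dAVC/dQ = -14 + 2Q = 0, at Q = 7; min AVC = 65 - 14·7 + 7^2 = ¥16.
Because ¥208 ≥ ¥16, revenue can cover variable cost; the firm operates.
P = MC gives -143 - 28Q + 3Q^2 = 0, with roots -11/3 and 13. Take the larger (rising MC): Q* = 13.
Check: AVC at Q = 13 is ¥52 ≤ P, so revenue covers variable cost.
Profit = P·Q − TC = 208·13 − 943 = ¥1761.

Produce at Q = 13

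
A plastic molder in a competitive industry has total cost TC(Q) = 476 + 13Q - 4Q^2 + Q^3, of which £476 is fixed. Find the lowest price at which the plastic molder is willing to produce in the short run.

£9 per unit

The firm shuts down when price falls below the minimum of average variable cost. AVC = VC/Q = 13 - 4Q + Q^2.
dAVC/dQ = -4 + 2Q = 0 gives Q = 2. min AVC = 13 - 4·2 + 2^2 = 9.
For P < £9 the firm produces nothing.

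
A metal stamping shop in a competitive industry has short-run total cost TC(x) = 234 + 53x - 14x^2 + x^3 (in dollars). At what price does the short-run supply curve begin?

The shutdown price is the minimum of AVC. VC = 53x - 14x^2 + x^3, so AVC = 53 - 14x + x^2.
dAVC/dx = -14 + 2x = 0 gives x = 7. min AVC = 53 - 14·7 + 7^2 = 4.
The firm shuts down for any P below $4.

$4 per unit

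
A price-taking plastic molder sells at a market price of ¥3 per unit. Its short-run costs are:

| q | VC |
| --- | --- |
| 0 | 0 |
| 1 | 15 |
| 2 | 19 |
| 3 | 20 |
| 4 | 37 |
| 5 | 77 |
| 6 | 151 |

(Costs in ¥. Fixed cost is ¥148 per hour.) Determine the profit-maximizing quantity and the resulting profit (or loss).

Tabulate TR − TC: q=0: -148; q=1: -160; q=2: -161; q=3: -159; q=4: -173; q=5: -210; q=6: -281.
Profit is highest at q = 0. Equivalently, the lowest AVC in the table is 20/3 ≈ ¥6.67 at q = 3, and P = ¥3 falls below it — price never covers variable cost, so the firm shuts down and loses only its fixed cost.

q = 0 (shut down); profit = -¥148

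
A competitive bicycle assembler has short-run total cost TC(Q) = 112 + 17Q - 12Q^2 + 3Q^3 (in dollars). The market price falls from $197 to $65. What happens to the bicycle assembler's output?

Output falls from 6 to 4

MC = 17 - 24Q + 9Q^2; the shutdown threshold is min AVC = $5 (at Q = 2).
With P = $197 above the shutdown price, P = MC gives Q = 6.
At P = $65 ≥ min AVC, set P = MC: Q = 4. The firm stays open but cuts output.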